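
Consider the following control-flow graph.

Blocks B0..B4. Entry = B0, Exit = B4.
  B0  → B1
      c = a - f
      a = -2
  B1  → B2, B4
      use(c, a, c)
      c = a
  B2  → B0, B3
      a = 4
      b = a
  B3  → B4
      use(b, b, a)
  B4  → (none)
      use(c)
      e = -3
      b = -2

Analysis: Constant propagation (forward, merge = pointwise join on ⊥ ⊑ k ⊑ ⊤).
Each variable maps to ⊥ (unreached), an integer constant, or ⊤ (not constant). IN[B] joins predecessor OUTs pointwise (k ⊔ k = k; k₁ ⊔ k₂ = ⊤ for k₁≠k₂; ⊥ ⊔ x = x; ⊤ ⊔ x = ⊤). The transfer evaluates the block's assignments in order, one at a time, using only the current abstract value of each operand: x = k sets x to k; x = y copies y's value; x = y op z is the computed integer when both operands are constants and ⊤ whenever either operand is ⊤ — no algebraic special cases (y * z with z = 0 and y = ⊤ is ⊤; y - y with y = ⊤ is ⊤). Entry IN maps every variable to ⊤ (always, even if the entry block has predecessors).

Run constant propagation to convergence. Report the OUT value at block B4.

Converged values:
  B0:  IN=(all ⊤)  OUT={a:-2; rest ⊤}
  B1:  IN={a:-2; rest ⊤}  OUT={a:-2, c:-2; rest ⊤}
  B2:  IN={a:-2, c:-2; rest ⊤}  OUT={a:4, b:4, c:-2; rest ⊤}
  B3:  IN={a:4, b:4, c:-2; rest ⊤}  OUT={a:4, b:4, c:-2; rest ⊤}
  B4:  IN={c:-2; rest ⊤}  OUT={b:-2, c:-2, e:-3; rest ⊤}

Merge at B4: IN[B4] = OUT[B1] ⊔ OUT[B3] = {a: ⊤, b: ⊤, c: -2, d: ⊤, e: ⊤, f: ⊤}
Applying B4's transfer function to that IN value gives OUT[B4] (row B4 above).

Answer: {a: ⊤, b: -2, c: -2, d: ⊤, e: -3, f: ⊤}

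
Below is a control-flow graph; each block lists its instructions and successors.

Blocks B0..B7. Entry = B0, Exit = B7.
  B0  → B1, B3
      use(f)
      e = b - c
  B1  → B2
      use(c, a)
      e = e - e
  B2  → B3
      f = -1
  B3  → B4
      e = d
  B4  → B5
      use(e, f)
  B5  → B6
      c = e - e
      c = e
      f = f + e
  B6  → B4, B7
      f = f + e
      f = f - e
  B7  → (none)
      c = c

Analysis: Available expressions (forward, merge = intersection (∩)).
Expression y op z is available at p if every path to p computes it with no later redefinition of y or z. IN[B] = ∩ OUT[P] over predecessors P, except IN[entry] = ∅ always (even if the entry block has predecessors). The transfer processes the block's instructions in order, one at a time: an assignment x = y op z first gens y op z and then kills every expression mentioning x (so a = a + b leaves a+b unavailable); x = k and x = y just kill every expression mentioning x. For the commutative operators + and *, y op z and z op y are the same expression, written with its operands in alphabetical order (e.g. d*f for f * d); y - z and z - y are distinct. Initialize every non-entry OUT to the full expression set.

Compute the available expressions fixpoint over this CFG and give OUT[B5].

Per-block solution:
  B0: | IN={} | OUT={b-c}
  B1: | IN={b-c} | OUT={b-c}
  B2: | IN={b-c} | OUT={b-c}
  B3: | IN={b-c} | OUT={b-c}
  B4: | IN={} | OUT={}
  B5: | IN={} | OUT={e-e}
  B6: | IN={e-e} | OUT={e-e}
  B7: | IN={e-e} | OUT={e-e}

Merge at B5: IN[B5] = OUT[B4] = {}
Applying B5's transfer function to that IN value gives OUT[B5] (row B5 above).

Answer: {e-e}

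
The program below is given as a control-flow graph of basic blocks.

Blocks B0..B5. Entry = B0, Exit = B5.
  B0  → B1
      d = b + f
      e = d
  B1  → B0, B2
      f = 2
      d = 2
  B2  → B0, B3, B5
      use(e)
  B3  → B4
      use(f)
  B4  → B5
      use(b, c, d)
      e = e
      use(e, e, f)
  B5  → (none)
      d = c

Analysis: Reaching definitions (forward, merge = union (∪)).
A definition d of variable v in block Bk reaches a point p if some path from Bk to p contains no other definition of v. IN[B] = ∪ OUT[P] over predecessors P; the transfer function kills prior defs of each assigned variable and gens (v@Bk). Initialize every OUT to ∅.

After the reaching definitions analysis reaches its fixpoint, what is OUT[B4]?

Answer: {d@B1, e@B4, f@B1}

Trace:
Per-block solution:
  B0:   IN={d@B1, e@B0, f@B1}   OUT={d@B0, e@B0, f@B1}
  B1:   IN={d@B0, e@B0, f@B1}   OUT={d@B1, e@B0, f@B1}
  B2:   IN={d@B1, e@B0, f@B1}   OUT={d@B1, e@B0, f@B1}
  B3:   IN={d@B1, e@B0, f@B1}   OUT={d@B1, e@B0, f@B1}
  B4:   IN={d@B1, e@B0, f@B1}   OUT={d@B1, e@B4, f@B1}
  B5:   IN={d@B1, e@B0, e@B4, f@B1}   OUT={d@B5, e@B0, e@B4, f@B1}

Merge at B4: IN[B4] = OUT[B3] = {d@B1, e@B0, f@B1}
Applying B4's transfer function to that IN value gives OUT[B4] (row B4 above).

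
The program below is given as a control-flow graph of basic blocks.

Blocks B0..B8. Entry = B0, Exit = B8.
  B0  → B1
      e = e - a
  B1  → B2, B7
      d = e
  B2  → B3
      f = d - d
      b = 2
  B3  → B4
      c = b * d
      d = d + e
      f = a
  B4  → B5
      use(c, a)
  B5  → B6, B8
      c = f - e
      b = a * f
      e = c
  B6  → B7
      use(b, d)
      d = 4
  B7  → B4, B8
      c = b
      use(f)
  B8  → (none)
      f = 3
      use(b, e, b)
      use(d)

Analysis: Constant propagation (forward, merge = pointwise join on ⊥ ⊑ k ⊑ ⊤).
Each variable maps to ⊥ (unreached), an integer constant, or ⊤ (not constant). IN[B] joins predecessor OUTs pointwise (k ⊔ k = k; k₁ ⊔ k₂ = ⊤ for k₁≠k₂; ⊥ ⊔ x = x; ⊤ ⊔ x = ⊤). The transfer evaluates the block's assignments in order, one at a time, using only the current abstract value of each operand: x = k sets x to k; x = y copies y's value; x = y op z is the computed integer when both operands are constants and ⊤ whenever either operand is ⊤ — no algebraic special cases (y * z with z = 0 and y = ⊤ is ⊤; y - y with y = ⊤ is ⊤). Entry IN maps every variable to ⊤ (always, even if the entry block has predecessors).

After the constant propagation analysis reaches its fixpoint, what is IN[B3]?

Per-block solution:
  B0:   IN=(all ⊤)   OUT=(all ⊤)
  B1:   IN=(all ⊤)   OUT=(all ⊤)
  B2:   IN=(all ⊤)   OUT={b:2; rest ⊤}
  B3:   IN={b:2; rest ⊤}   OUT={b:2; rest ⊤}
  B4:   IN=(all ⊤)   OUT=(all ⊤)
  B5:   IN=(all ⊤)   OUT=(all ⊤)
  B6:   IN=(all ⊤)   OUT={d:4; rest ⊤}
  B7:   IN=(all ⊤)   OUT=(all ⊤)
  B8:   IN=(all ⊤)   OUT={f:3; rest ⊤}

Merge at B3: IN[B3] = OUT[B2] = {a: ⊤, b: 2, c: ⊤, d: ⊤, e: ⊤, f: ⊤}

Answer: {a: ⊤, b: 2, c: ⊤, d: ⊤, e: ⊤, f: ⊤}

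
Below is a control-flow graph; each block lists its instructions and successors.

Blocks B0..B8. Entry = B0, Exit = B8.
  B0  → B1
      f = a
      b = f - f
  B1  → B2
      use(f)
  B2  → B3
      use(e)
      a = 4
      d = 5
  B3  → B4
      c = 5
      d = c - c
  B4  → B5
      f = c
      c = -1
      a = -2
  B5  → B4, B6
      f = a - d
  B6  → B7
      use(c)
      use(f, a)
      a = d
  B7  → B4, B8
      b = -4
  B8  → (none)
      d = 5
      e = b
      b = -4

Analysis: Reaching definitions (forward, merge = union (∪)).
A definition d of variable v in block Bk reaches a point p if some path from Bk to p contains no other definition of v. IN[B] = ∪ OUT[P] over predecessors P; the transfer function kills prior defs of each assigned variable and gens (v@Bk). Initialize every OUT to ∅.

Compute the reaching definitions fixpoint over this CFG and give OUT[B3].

Converged values:
  B0:   IN={}   OUT={b@B0, f@B0}
  B1:   IN={b@B0, f@B0}   OUT={b@B0, f@B0}
  B2:   IN={b@B0, f@B0}   OUT={a@B2, b@B0, d@B2, f@B0}
  B3:   IN={a@B2, b@B0, d@B2, f@B0}   OUT={a@B2, b@B0, c@B3, d@B3, f@B0}
  B4:   IN={a@B2, a@B4, a@B6, b@B0, b@B7, c@B3, c@B4, d@B3, f@B0, f@B5}   OUT={a@B4, b@B0, b@B7, c@B4, d@B3, f@B4}
  B5:   IN={a@B4, b@B0, b@B7, c@B4, d@B3, f@B4}   OUT={a@B4, b@B0, b@B7, c@B4, d@B3, f@B5}
  B6:   IN={a@B4, b@B0, b@B7, c@B4, d@B3, f@B5}   OUT={a@B6, b@B0, b@B7, c@B4, d@B3, f@B5}
  B7:   IN={a@B6, b@B0, b@B7, c@B4, d@B3, f@B5}   OUT={a@B6, b@B7, c@B4, d@B3, f@B5}
  B8:   IN={a@B6, b@B7, c@B4, d@B3, f@B5}   OUT={a@B6, b@B8, c@B4, d@B8, e@B8, f@B5}

Merge at B3: IN[B3] = OUT[B2] = {a@B2, b@B0, d@B2, f@B0}
Applying B3's transfer function to that IN value gives OUT[B3] (row B3 above).

Answer: {a@B2, b@B0, c@B3, d@B3, f@B0}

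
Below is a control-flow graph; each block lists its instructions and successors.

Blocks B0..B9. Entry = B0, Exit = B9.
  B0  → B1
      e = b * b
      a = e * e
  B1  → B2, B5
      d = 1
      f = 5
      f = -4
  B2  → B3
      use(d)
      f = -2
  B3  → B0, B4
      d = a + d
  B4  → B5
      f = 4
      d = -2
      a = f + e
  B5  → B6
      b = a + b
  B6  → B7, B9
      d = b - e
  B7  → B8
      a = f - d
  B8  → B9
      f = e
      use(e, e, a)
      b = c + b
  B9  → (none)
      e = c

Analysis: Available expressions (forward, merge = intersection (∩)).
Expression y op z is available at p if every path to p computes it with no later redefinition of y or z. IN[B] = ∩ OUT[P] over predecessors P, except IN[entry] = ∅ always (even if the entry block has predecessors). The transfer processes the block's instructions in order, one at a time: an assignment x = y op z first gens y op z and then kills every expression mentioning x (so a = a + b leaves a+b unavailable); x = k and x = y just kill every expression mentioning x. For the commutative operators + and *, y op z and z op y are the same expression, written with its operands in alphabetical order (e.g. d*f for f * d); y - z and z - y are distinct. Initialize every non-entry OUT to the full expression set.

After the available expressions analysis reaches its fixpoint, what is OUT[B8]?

Converged values:
  B0:   IN={}   OUT={b*b, e*e}
  B1:   IN={b*b, e*e}   OUT={b*b, e*e}
  B2:   IN={b*b, e*e}   OUT={b*b, e*e}
  B3:   IN={b*b, e*e}   OUT={b*b, e*e}
  B4:   IN={b*b, e*e}   OUT={b*b, e*e, e+f}
  B5:   IN={b*b, e*e}   OUT={e*e}
  B6:   IN={e*e}   OUT={b-e, e*e}
  B7:   IN={b-e, e*e}   OUT={b-e, e*e, f-d}
  B8:   IN={b-e, e*e, f-d}   OUT={e*e}
  B9:   IN={e*e}   OUT={}

Merge at B8: IN[B8] = OUT[B7] = {b-e, e*e, f-d}
Applying B8's transfer function to that IN value gives OUT[B8] (row B8 above).

Answer: {e*e}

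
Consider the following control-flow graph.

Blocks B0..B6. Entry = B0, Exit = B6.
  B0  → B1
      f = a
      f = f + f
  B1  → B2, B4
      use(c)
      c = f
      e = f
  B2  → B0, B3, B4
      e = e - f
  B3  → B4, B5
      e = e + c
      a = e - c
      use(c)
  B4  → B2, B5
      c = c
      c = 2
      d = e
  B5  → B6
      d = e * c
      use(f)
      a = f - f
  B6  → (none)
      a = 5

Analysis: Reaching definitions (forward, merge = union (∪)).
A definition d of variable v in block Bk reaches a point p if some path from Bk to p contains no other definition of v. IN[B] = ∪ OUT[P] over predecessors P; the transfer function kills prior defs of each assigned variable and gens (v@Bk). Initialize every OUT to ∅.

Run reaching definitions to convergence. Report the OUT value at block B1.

Answer: {a@B3, c@B1, d@B4, e@B1, f@B0}

Working:
Per-block solution:
  B0: | IN={a@B3, c@B1, c@B4, d@B4, e@B2, f@B0} | OUT={a@B3, c@B1, c@B4, d@B4, e@B2, f@B0}
  B1: | IN={a@B3, c@B1, c@B4, d@B4, e@B2, f@B0} | OUT={a@B3, c@B1, d@B4, e@B1, f@B0}
  B2: | IN={a@B3, c@B1, c@B4, d@B4, e@B1, e@B2, e@B3, f@B0} | OUT={a@B3, c@B1, c@B4, d@B4, e@B2, f@B0}
  B3: | IN={a@B3, c@B1, c@B4, d@B4, e@B2, f@B0} | OUT={a@B3, c@B1, c@B4, d@B4, e@B3, f@B0}
  B4: | IN={a@B3, c@B1, c@B4, d@B4, e@B1, e@B2, e@B3, f@B0} | OUT={a@B3, c@B4, d@B4, e@B1, e@B2, e@B3, f@B0}
  B5: | IN={a@B3, c@B1, c@B4, d@B4, e@B1, e@B2, e@B3, f@B0} | OUT={a@B5, c@B1, c@B4, d@B5, e@B1, e@B2, e@B3, f@B0}
  B6: | IN={a@B5, c@B1, c@B4, d@B5, e@B1, e@B2, e@B3, f@B0} | OUT={a@B6, c@B1, c@B4, d@B5, e@B1, e@B2, e@B3, f@B0}

Merge at B1: IN[B1] = OUT[B0] = {a@B3, c@B1, c@B4, d@B4, e@B2, f@B0}
Applying B1's transfer function to that IN value gives OUT[B1] (row B1 above).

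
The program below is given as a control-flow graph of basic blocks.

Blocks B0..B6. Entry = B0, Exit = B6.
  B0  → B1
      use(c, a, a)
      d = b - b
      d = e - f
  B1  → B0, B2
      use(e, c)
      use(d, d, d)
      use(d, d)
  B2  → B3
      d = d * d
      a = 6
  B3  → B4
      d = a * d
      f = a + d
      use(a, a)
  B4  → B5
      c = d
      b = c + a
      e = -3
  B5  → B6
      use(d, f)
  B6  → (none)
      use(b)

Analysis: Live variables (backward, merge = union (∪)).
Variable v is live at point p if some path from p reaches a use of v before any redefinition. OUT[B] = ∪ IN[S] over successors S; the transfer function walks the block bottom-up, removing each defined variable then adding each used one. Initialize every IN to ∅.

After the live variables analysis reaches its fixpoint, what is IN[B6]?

Answer: {b}

Working:
Converged values:
  B0:  IN={a, b, c, e, f}  OUT={a, b, c, d, e, f}
  B1:  IN={a, b, c, d, e, f}  OUT={a, b, c, d, e, f}
  B2:  IN={d}  OUT={a, d}
  B3:  IN={a, d}  OUT={a, d, f}
  B4:  IN={a, d, f}  OUT={b, d, f}
  B5:  IN={b, d, f}  OUT={b}
  B6:  IN={b}  OUT={}

B6 is the boundary node: OUT[B6] = {}
Applying B6's transfer function to that OUT value gives IN[B6] (row B6 above).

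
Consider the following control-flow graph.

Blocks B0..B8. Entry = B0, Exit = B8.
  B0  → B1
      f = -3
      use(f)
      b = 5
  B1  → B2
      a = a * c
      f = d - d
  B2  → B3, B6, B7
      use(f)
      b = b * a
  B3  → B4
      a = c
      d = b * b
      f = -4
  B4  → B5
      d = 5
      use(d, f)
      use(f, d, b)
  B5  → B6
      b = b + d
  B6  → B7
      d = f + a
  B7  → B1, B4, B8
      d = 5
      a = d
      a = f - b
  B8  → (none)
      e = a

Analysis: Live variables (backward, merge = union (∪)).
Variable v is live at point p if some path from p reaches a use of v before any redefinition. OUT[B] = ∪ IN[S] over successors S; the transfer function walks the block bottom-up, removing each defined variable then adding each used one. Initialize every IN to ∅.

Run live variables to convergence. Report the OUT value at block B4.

Answer: {a, b, c, d, f}

Trace:
Converged values:
  B0: | IN={a, c, d} | OUT={a, b, c, d}
  B1: | IN={a, b, c, d} | OUT={a, b, c, f}
  B2: | IN={a, b, c, f} | OUT={a, b, c, f}
  B3: | IN={b, c} | OUT={a, b, c, f}
  B4: | IN={a, b, c, f} | OUT={a, b, c, d, f}
  B5: | IN={a, b, c, d, f} | OUT={a, b, c, f}
  B6: | IN={a, b, c, f} | OUT={b, c, f}
  B7: | IN={b, c, f} | OUT={a, b, c, d, f}
  B8: | IN={a} | OUT={}

Merge at B4: OUT[B4] = IN[B5] = {a, b, c, d, f}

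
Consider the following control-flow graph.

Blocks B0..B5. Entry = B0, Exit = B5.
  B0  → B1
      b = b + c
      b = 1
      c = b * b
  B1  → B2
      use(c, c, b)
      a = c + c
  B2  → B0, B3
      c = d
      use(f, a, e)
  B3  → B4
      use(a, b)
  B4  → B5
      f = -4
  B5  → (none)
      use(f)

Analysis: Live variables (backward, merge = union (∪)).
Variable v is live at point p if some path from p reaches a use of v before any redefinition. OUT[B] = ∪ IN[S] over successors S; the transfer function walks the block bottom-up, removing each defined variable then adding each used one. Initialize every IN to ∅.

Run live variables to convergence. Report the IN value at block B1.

Fixpoint table:
  B0:   IN={b, c, d, e, f}   OUT={b, c, d, e, f}
  B1:   IN={b, c, d, e, f}   OUT={a, b, d, e, f}
  B2:   IN={a, b, d, e, f}   OUT={a, b, c, d, e, f}
  B3:   IN={a, b}   OUT={}
  B4:   IN={}   OUT={f}
  B5:   IN={f}   OUT={}

Merge at B1: OUT[B1] = IN[B2] = {a, b, d, e, f}
Applying B1's transfer function to that OUT value gives IN[B1] (row B1 above).

Answer: {b, c, d, e, f}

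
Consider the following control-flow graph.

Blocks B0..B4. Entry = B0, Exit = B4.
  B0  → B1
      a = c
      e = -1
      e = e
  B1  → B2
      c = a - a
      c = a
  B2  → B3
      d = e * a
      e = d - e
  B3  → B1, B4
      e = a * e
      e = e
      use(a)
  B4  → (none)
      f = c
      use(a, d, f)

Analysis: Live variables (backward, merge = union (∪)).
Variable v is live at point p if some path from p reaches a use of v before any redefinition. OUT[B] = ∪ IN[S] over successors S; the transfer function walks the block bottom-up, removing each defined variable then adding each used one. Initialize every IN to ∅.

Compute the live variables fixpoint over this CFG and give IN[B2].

Answer: {a, c, e}

Working:
Fixpoint table:
  B0:  IN={c}  OUT={a, e}
  B1:  IN={a, e}  OUT={a, c, e}
  B2:  IN={a, c, e}  OUT={a, c, d, e}
  B3:  IN={a, c, d, e}  OUT={a, c, d, e}
  B4:  IN={a, c, d}  OUT={}

Merge at B2: OUT[B2] = IN[B3] = {a, c, d, e}
Applying B2's transfer function to that OUT value gives IN[B2] (row B2 above).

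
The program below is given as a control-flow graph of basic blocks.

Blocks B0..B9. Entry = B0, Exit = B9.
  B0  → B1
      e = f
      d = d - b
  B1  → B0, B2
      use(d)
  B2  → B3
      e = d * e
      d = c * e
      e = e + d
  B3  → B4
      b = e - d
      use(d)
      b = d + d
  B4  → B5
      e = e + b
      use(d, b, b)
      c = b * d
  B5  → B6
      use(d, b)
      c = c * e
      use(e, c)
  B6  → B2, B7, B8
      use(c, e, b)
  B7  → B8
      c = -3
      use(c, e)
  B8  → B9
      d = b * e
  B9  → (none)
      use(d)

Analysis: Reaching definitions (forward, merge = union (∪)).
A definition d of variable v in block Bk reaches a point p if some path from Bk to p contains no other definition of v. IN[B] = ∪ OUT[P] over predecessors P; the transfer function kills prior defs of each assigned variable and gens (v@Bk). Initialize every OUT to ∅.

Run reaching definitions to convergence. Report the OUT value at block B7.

Converged values:
  B0:   IN={d@B0, e@B0}   OUT={d@B0, e@B0}
  B1:   IN={d@B0, e@B0}   OUT={d@B0, e@B0}
  B2:   IN={b@B3, c@B5, d@B0, d@B2, e@B0, e@B4}   OUT={b@B3, c@B5, d@B2, e@B2}
  B3:   IN={b@B3, c@B5, d@B2, e@B2}   OUT={b@B3, c@B5, d@B2, e@B2}
  B4:   IN={b@B3, c@B5, d@B2, e@B2}   OUT={b@B3, c@B4, d@B2, e@B4}
  B5:   IN={b@B3, c@B4, d@B2, e@B4}   OUT={b@B3, c@B5, d@B2, e@B4}
  B6:   IN={b@B3, c@B5, d@B2, e@B4}   OUT={b@B3, c@B5, d@B2, e@B4}
  B7:   IN={b@B3, c@B5, d@B2, e@B4}   OUT={b@B3, c@B7, d@B2, e@B4}
  B8:   IN={b@B3, c@B5, c@B7, d@B2, e@B4}   OUT={b@B3, c@B5, c@B7, d@B8, e@B4}
  B9:   IN={b@B3, c@B5, c@B7, d@B8, e@B4}   OUT={b@B3, c@B5, c@B7, d@B8, e@B4}

Merge at B7: IN[B7] = OUT[B6] = {b@B3, c@B5, d@B2, e@B4}
Applying B7's transfer function to that IN value gives OUT[B7] (row B7 above).

Answer: {b@B3, c@B7, d@B2, e@B4}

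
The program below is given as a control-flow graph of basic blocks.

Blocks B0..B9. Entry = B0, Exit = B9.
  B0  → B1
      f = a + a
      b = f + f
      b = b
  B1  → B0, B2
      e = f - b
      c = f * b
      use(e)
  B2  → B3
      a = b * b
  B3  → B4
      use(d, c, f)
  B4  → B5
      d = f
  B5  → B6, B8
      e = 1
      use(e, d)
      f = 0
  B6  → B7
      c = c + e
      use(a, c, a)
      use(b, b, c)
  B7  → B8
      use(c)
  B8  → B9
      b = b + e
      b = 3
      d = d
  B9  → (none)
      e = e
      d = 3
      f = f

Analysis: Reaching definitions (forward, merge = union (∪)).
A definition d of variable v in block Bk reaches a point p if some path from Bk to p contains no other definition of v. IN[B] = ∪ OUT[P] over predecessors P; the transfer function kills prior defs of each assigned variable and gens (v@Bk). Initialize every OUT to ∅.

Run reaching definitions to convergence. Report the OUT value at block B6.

Answer: {a@B2, b@B0, c@B6, d@B4, e@B5, f@B5}

Trace:
Converged values:
  B0:   IN={b@B0, c@B1, e@B1, f@B0}   OUT={b@B0, c@B1, e@B1, f@B0}
  B1:   IN={b@B0, c@B1, e@B1, f@B0}   OUT={b@B0, c@B1, e@B1, f@B0}
  B2:   IN={b@B0, c@B1, e@B1, f@B0}   OUT={a@B2, b@B0, c@B1, e@B1, f@B0}
  B3:   IN={a@B2, b@B0, c@B1, e@B1, f@B0}   OUT={a@B2, b@B0, c@B1, e@B1, f@B0}
  B4:   IN={a@B2, b@B0, c@B1, e@B1, f@B0}   OUT={a@B2, b@B0, c@B1, d@B4, e@B1, f@B0}
  B5:   IN={a@B2, b@B0, c@B1, d@B4, e@B1, f@B0}   OUT={a@B2, b@B0, c@B1, d@B4, e@B5, f@B5}
  B6:   IN={a@B2, b@B0, c@B1, d@B4, e@B5, f@B5}   OUT={a@B2, b@B0, c@B6, d@B4, e@B5, f@B5}
  B7:   IN={a@B2, b@B0, c@B6, d@B4, e@B5, f@B5}   OUT={a@B2, b@B0, c@B6, d@B4, e@B5, f@B5}
  B8:   IN={a@B2, b@B0, c@B1, c@B6, d@B4, e@B5, f@B5}   OUT={a@B2, b@B8, c@B1, c@B6, d@B8, e@B5, f@B5}
  B9:   IN={a@B2, b@B8, c@B1, c@B6, d@B8, e@B5, f@B5}   OUT={a@B2, b@B8, c@B1, c@B6, d@B9, e@B9, f@B9}

Merge at B6: IN[B6] = OUT[B5] = {a@B2, b@B0, c@B1, d@B4, e@B5, f@B5}
Applying B6's transfer function to that IN value gives OUT[B6] (row B6 above).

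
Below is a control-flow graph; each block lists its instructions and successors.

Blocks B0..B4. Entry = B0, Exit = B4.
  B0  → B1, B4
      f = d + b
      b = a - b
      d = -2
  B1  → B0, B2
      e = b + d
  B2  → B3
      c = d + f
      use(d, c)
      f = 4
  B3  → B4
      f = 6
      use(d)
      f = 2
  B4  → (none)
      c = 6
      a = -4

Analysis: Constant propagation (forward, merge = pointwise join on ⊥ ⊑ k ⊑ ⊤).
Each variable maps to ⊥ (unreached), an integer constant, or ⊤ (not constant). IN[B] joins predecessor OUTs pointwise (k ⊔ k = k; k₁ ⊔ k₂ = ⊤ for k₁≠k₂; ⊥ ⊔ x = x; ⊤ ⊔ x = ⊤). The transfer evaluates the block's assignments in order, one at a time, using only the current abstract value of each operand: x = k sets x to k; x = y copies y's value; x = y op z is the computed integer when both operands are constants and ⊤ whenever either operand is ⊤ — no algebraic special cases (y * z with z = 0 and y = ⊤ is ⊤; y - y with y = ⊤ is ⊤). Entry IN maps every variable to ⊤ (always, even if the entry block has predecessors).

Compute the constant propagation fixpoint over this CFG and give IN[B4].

Per-block solution:
  B0:   IN=(all ⊤)   OUT={d:-2; rest ⊤}
  B1:   IN={d:-2; rest ⊤}   OUT={d:-2; rest ⊤}
  B2:   IN={d:-2; rest ⊤}   OUT={d:-2, f:4; rest ⊤}
  B3:   IN={d:-2, f:4; rest ⊤}   OUT={d:-2, f:2; rest ⊤}
  B4:   IN={d:-2; rest ⊤}   OUT={a:-4, c:6, d:-2; rest ⊤}

Merge at B4: IN[B4] = OUT[B0] ⊔ OUT[B3] = {a: ⊤, b: ⊤, c: ⊤, d: -2, e: ⊤, f: ⊤}

Answer: {a: ⊤, b: ⊤, c: ⊤, d: -2, e: ⊤, f: ⊤}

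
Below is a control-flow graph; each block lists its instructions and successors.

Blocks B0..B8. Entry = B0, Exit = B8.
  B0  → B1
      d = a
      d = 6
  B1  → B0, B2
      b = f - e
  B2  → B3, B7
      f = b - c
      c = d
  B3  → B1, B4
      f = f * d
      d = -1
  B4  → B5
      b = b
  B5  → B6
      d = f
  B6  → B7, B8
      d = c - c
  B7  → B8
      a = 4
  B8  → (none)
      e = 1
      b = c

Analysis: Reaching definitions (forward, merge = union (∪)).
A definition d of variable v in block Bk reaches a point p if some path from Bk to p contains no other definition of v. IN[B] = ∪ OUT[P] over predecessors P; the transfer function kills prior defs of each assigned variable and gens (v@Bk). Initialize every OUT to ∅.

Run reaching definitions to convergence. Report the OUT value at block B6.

Fixpoint table:
  B0:   IN={b@B1, c@B2, d@B0, d@B3, f@B3}   OUT={b@B1, c@B2, d@B0, f@B3}
  B1:   IN={b@B1, c@B2, d@B0, d@B3, f@B3}   OUT={b@B1, c@B2, d@B0, d@B3, f@B3}
  B2:   IN={b@B1, c@B2, d@B0, d@B3, f@B3}   OUT={b@B1, c@B2, d@B0, d@B3, f@B2}
  B3:   IN={b@B1, c@B2, d@B0, d@B3, f@B2}   OUT={b@B1, c@B2, d@B3, f@B3}
  B4:   IN={b@B1, c@B2, d@B3, f@B3}   OUT={b@B4, c@B2, d@B3, f@B3}
  B5:   IN={b@B4, c@B2, d@B3, f@B3}   OUT={b@B4, c@B2, d@B5, f@B3}
  B6:   IN={b@B4, c@B2, d@B5, f@B3}   OUT={b@B4, c@B2, d@B6, f@B3}
  B7:   IN={b@B1, b@B4, c@B2, d@B0, d@B3, d@B6, f@B2, f@B3}   OUT={a@B7, b@B1, b@B4, c@B2, d@B0, d@B3, d@B6, f@B2, f@B3}
  B8:   IN={a@B7, b@B1, b@B4, c@B2, d@B0, d@B3, d@B6, f@B2, f@B3}   OUT={a@B7, b@B8, c@B2, d@B0, d@B3, d@B6, e@B8, f@B2, f@B3}

Merge at B6: IN[B6] = OUT[B5] = {b@B4, c@B2, d@B5, f@B3}
Applying B6's transfer function to that IN value gives OUT[B6] (row B6 above).

Answer: {b@B4, c@B2, d@B6, f@B3}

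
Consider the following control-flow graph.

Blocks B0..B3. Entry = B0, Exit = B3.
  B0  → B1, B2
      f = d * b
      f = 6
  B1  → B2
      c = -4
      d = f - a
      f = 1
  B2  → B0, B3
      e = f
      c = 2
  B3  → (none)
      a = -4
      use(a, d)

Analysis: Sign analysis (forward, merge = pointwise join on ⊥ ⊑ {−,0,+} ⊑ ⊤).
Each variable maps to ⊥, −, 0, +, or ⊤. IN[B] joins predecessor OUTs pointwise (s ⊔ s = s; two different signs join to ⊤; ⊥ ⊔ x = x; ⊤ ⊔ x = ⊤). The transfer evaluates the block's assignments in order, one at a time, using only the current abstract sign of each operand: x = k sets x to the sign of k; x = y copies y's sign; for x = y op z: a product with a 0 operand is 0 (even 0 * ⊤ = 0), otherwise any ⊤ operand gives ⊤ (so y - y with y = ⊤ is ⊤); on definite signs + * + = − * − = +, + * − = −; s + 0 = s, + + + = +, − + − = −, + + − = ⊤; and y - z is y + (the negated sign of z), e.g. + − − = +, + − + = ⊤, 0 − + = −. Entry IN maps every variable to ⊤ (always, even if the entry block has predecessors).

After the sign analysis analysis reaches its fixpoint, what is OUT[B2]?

Per-block solution:
  B0:  IN=(all ⊤)  OUT={f:+; rest ⊤}
  B1:  IN={f:+; rest ⊤}  OUT={c:-, f:+; rest ⊤}
  B2:  IN={f:+; rest ⊤}  OUT={c:+, e:+, f:+; rest ⊤}
  B3:  IN={c:+, e:+, f:+; rest ⊤}  OUT={a:-, c:+, e:+, f:+; rest ⊤}

Merge at B2: IN[B2] = OUT[B0] ⊔ OUT[B1] = {a: ⊤, b: ⊤, c: ⊤, d: ⊤, e: ⊤, f: +}
Applying B2's transfer function to that IN value gives OUT[B2] (row B2 above).

Answer: {a: ⊤, b: ⊤, c: +, d: ⊤, e: +, f: +}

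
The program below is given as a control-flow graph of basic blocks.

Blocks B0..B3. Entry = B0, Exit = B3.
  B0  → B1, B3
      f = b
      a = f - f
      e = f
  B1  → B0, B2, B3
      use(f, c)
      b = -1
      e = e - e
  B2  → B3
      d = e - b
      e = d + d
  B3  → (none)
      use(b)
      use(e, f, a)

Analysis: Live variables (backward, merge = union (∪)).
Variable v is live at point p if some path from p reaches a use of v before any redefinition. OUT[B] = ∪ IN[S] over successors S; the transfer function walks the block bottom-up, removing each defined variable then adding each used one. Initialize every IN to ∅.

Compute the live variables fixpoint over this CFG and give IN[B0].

Fixpoint table:
  B0:   IN={b, c}   OUT={a, b, c, e, f}
  B1:   IN={a, c, e, f}   OUT={a, b, c, e, f}
  B2:   IN={a, b, e, f}   OUT={a, b, e, f}
  B3:   IN={a, b, e, f}   OUT={}

Merge at B0: OUT[B0] = IN[B1] ⊔ IN[B3] = {a, b, c, e, f}
Applying B0's transfer function to that OUT value gives IN[B0] (row B0 above).

Answer: {b, c}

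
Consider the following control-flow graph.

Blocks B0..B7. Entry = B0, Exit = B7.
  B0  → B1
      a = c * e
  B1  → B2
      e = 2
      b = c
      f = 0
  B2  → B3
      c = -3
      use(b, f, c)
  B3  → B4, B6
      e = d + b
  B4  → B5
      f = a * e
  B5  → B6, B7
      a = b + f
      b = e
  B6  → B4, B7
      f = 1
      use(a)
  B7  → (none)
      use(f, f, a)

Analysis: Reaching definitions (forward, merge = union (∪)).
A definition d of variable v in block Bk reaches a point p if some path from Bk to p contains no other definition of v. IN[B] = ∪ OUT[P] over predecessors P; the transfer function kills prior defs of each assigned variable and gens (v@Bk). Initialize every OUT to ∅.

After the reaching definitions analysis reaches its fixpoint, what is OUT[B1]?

Answer: {a@B0, b@B1, e@B1, f@B1}

Derivation:
Converged values:
  B0:   IN={}   OUT={a@B0}
  B1:   IN={a@B0}   OUT={a@B0, b@B1, e@B1, f@B1}
  B2:   IN={a@B0, b@B1, e@B1, f@B1}   OUT={a@B0, b@B1, c@B2, e@B1, f@B1}
  B3:   IN={a@B0, b@B1, c@B2, e@B1, f@B1}   OUT={a@B0, b@B1, c@B2, e@B3, f@B1}
  B4:   IN={a@B0, a@B5, b@B1, b@B5, c@B2, e@B3, f@B1, f@B6}   OUT={a@B0, a@B5, b@B1, b@B5, c@B2, e@B3, f@B4}
  B5:   IN={a@B0, a@B5, b@B1, b@B5, c@B2, e@B3, f@B4}   OUT={a@B5, b@B5, c@B2, e@B3, f@B4}
  B6:   IN={a@B0, a@B5, b@B1, b@B5, c@B2, e@B3, f@B1, f@B4}   OUT={a@B0, a@B5, b@B1, b@B5, c@B2, e@B3, f@B6}
  B7:   IN={a@B0, a@B5, b@B1, b@B5, c@B2, e@B3, f@B4, f@B6}   OUT={a@B0, a@B5, b@B1, b@B5, c@B2, e@B3, f@B4, f@B6}

Merge at B1: IN[B1] = OUT[B0] = {a@B0}
Applying B1's transfer function to that IN value gives OUT[B1] (row B1 above).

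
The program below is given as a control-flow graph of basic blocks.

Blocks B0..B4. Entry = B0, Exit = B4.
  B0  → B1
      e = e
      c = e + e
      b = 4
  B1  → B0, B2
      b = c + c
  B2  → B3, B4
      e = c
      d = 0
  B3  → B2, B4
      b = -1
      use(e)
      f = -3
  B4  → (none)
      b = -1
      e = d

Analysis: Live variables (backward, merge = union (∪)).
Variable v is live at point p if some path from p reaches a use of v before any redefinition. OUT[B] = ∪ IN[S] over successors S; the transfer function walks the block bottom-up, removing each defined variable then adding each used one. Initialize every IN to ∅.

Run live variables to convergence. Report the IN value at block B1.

Per-block solution:
  B0: | IN={e} | OUT={c, e}
  B1: | IN={c, e} | OUT={c, e}
  B2: | IN={c} | OUT={c, d, e}
  B3: | IN={c, d, e} | OUT={c, d}
  B4: | IN={d} | OUT={}

Merge at B1: OUT[B1] = IN[B0] ⊔ IN[B2] = {c, e}
Applying B1's transfer function to that OUT value gives IN[B1] (row B1 above).

Answer: {c, e}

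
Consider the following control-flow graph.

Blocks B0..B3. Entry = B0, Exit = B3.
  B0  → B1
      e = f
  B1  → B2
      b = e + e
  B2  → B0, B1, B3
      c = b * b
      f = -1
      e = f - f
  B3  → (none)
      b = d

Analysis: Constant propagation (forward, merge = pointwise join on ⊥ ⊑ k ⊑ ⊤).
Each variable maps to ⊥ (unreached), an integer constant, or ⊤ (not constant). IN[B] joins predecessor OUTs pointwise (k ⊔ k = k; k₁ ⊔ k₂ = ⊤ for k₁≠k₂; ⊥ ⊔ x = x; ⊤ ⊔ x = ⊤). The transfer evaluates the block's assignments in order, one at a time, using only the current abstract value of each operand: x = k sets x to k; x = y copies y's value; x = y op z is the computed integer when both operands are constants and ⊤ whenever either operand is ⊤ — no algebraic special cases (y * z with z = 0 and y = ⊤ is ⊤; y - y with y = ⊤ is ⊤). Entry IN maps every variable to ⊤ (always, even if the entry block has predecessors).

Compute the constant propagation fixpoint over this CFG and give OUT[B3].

Fixpoint table:
  B0:   IN=(all ⊤)   OUT=(all ⊤)
  B1:   IN=(all ⊤)   OUT=(all ⊤)
  B2:   IN=(all ⊤)   OUT={e:0, f:-1; rest ⊤}
  B3:   IN={e:0, f:-1; rest ⊤}   OUT={e:0, f:-1; rest ⊤}

Merge at B3: IN[B3] = OUT[B2] = {a: ⊤, b: ⊤, c: ⊤, d: ⊤, e: 0, f: -1}
Applying B3's transfer function to that IN value gives OUT[B3] (row B3 above).

Answer: {a: ⊤, b: ⊤, c: ⊤, d: ⊤, e: 0, f: -1}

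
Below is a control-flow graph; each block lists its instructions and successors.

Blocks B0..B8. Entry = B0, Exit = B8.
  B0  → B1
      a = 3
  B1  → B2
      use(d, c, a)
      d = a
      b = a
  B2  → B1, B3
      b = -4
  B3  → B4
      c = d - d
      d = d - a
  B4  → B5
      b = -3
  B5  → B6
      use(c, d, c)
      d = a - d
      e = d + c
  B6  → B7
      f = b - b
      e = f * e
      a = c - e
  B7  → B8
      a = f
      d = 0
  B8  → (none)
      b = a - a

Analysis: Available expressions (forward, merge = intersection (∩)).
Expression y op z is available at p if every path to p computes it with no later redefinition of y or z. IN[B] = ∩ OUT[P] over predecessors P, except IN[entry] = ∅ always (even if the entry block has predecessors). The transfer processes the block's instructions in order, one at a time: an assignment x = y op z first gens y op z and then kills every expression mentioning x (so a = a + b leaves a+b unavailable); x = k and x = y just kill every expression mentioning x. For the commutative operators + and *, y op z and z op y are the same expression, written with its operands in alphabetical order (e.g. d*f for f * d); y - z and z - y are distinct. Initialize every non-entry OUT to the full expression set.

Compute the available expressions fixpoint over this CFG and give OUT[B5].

Answer: {c+d}

Working:
Per-block solution:
  B0:   IN={}   OUT={}
  B1:   IN={}   OUT={}
  B2:   IN={}   OUT={}
  B3:   IN={}   OUT={}
  B4:   IN={}   OUT={}
  B5:   IN={}   OUT={c+d}
  B6:   IN={c+d}   OUT={b-b, c+d, c-e}
  B7:   IN={b-b, c+d, c-e}   OUT={b-b, c-e}
  B8:   IN={b-b, c-e}   OUT={a-a, c-e}

Merge at B5: IN[B5] = OUT[B4] = {}
Applying B5's transfer function to that IN value gives OUT[B5] (row B5 above).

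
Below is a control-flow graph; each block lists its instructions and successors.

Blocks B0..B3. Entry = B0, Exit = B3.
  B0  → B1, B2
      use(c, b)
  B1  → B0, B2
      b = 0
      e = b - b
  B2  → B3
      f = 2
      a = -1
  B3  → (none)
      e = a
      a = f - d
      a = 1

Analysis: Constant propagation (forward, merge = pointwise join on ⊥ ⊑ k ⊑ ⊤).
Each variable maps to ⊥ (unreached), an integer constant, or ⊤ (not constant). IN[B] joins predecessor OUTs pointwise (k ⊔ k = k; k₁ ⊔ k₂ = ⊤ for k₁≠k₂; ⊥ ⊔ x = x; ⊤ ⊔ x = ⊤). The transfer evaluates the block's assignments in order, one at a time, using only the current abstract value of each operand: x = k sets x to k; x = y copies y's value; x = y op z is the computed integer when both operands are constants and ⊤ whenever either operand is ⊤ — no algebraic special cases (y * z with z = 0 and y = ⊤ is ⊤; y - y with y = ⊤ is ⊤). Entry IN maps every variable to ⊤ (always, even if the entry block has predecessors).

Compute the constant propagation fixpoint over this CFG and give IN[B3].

Answer: {a: -1, b: ⊤, c: ⊤, d: ⊤, e: ⊤, f: 2}

Working:
Fixpoint table:
  B0:   IN=(all ⊤)   OUT=(all ⊤)
  B1:   IN=(all ⊤)   OUT={b:0, e:0; rest ⊤}
  B2:   IN=(all ⊤)   OUT={a:-1, f:2; rest ⊤}
  B3:   IN={a:-1, f:2; rest ⊤}   OUT={a:1, e:-1, f:2; rest ⊤}

Merge at B3: IN[B3] = OUT[B2] = {a: -1, b: ⊤, c: ⊤, d: ⊤, e: ⊤, f: 2}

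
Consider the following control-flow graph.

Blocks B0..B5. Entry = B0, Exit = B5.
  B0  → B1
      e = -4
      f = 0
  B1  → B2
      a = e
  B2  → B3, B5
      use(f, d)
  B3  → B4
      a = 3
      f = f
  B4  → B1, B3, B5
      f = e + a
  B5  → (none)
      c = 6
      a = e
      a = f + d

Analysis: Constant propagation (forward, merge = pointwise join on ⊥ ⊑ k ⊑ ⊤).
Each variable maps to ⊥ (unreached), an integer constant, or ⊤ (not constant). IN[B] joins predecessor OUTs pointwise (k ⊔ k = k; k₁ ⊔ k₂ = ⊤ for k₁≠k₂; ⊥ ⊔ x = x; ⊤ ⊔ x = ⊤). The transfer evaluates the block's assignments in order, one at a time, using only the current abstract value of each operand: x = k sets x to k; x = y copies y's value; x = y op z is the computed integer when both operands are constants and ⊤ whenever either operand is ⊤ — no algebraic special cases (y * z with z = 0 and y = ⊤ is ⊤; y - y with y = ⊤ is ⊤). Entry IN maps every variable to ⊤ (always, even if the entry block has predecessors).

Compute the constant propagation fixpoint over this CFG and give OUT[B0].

Answer: {a: ⊤, b: ⊤, c: ⊤, d: ⊤, e: -4, f: 0}

Derivation:
Converged values:
  B0:  IN=(all ⊤)  OUT={e:-4, f:0; rest ⊤}
  B1:  IN={e:-4; rest ⊤}  OUT={a:-4, e:-4; rest ⊤}
  B2:  IN={a:-4, e:-4; rest ⊤}  OUT={a:-4, e:-4; rest ⊤}
  B3:  IN={e:-4; rest ⊤}  OUT={a:3, e:-4; rest ⊤}
  B4:  IN={a:3, e:-4; rest ⊤}  OUT={a:3, e:-4, f:-1; rest ⊤}
  B5:  IN={e:-4; rest ⊤}  OUT={c:6, e:-4; rest ⊤}

B0 is the boundary node: IN[B0] = {a: ⊤, b: ⊤, c: ⊤, d: ⊤, e: ⊤, f: ⊤}
Applying B0's transfer function to that IN value gives OUT[B0] (row B0 above).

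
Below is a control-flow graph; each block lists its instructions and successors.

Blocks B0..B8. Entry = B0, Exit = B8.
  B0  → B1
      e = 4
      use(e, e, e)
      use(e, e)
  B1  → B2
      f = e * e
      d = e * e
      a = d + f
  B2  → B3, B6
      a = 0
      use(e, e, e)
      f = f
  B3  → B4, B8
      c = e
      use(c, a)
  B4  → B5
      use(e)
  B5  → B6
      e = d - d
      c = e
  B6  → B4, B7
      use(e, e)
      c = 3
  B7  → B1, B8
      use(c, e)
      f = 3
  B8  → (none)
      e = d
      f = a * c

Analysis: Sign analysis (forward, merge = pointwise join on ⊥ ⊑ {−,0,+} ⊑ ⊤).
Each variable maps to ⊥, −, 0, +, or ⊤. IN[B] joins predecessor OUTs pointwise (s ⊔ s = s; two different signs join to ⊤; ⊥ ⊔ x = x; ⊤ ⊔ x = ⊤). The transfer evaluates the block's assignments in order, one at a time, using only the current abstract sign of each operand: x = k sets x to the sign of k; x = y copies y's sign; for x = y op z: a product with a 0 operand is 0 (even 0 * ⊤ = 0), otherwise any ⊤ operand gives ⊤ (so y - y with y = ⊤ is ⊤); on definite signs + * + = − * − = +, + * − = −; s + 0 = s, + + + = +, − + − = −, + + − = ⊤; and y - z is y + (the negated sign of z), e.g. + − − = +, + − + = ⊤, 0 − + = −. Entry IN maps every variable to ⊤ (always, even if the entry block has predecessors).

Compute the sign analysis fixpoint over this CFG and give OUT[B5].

Answer: {a: 0, b: ⊤, c: ⊤, d: ⊤, e: ⊤, f: ⊤}

Working:
Per-block solution:
  B0: | IN=(all ⊤) | OUT={e:+; rest ⊤}
  B1: | IN=(all ⊤) | OUT=(all ⊤)
  B2: | IN=(all ⊤) | OUT={a:0; rest ⊤}
  B3: | IN={a:0; rest ⊤} | OUT={a:0; rest ⊤}
  B4: | IN={a:0; rest ⊤} | OUT={a:0; rest ⊤}
  B5: | IN={a:0; rest ⊤} | OUT={a:0; rest ⊤}
  B6: | IN={a:0; rest ⊤} | OUT={a:0, c:+; rest ⊤}
  B7: | IN={a:0, c:+; rest ⊤} | OUT={a:0, c:+, f:+; rest ⊤}
  B8: | IN={a:0; rest ⊤} | OUT={a:0, f:0; rest ⊤}

Merge at B5: IN[B5] = OUT[B4] = {a: 0, b: ⊤, c: ⊤, d: ⊤, e: ⊤, f: ⊤}
Applying B5's transfer function to that IN value gives OUT[B5] (row B5 above).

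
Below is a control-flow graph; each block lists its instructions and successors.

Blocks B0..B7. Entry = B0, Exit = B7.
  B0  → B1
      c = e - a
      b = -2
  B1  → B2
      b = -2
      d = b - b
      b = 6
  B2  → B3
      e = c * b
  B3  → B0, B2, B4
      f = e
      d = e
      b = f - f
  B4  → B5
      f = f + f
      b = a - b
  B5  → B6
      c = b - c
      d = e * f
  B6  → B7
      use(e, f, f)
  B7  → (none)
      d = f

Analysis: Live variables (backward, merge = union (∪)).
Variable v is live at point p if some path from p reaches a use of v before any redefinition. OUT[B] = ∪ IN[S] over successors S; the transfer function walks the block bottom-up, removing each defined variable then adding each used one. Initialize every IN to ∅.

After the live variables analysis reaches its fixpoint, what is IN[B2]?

Answer: {a, b, c}

Trace:
Per-block solution:
  B0:  IN={a, e}  OUT={a, c}
  B1:  IN={a, c}  OUT={a, b, c}
  B2:  IN={a, b, c}  OUT={a, c, e}
  B3:  IN={a, c, e}  OUT={a, b, c, e, f}
  B4:  IN={a, b, c, e, f}  OUT={b, c, e, f}
  B5:  IN={b, c, e, f}  OUT={e, f}
  B6:  IN={e, f}  OUT={f}
  B7:  IN={f}  OUT={}

Merge at B2: OUT[B2] = IN[B3] = {a, c, e}
Applying B2's transfer function to that OUT value gives IN[B2] (row B2 above).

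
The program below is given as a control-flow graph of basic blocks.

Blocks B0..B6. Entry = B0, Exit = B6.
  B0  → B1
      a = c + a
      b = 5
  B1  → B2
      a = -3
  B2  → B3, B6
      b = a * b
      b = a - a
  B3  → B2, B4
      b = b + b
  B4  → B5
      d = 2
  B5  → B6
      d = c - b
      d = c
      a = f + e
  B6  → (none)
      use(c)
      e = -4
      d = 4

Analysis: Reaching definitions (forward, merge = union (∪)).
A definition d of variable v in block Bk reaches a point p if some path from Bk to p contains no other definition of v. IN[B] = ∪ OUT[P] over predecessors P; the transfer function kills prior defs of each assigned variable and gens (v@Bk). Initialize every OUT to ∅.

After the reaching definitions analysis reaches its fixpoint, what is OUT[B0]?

Converged values:
  B0:  IN={}  OUT={a@B0, b@B0}
  B1:  IN={a@B0, b@B0}  OUT={a@B1, b@B0}
  B2:  IN={a@B1, b@B0, b@B3}  OUT={a@B1, b@B2}
  B3:  IN={a@B1, b@B2}  OUT={a@B1, b@B3}
  B4:  IN={a@B1, b@B3}  OUT={a@B1, b@B3, d@B4}
  B5:  IN={a@B1, b@B3, d@B4}  OUT={a@B5, b@B3, d@B5}
  B6:  IN={a@B1, a@B5, b@B2, b@B3, d@B5}  OUT={a@B1, a@B5, b@B2, b@B3, d@B6, e@B6}

B0 is the boundary node: IN[B0] = {}
Applying B0's transfer function to that IN value gives OUT[B0] (row B0 above).

Answer: {a@B0, b@B0}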